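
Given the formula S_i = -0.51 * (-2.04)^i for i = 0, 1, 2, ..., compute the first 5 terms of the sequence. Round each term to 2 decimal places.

This is a geometric sequence.
i=0: S_0 = -0.51 * (-2.04)^0 = -0.51
i=1: S_1 = -0.51 * (-2.04)^1 ≈ 1.04
i=2: S_2 = -0.51 * (-2.04)^2 ≈ -2.12
i=3: S_3 = -0.51 * (-2.04)^3 ≈ 4.33
i=4: S_4 = -0.51 * (-2.04)^4 ≈ -8.83
The first 5 terms are: [-0.51, 1.04, -2.12, 4.33, -8.83]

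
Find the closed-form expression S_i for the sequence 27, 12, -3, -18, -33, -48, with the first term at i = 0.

Check differences: 12 - 27 = -15
-3 - 12 = -15
Common difference d = -15.
First term a = 27.
Formula: S_i = 27 - 15*i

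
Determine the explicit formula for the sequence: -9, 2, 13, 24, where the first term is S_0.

Check differences: 2 - -9 = 11
13 - 2 = 11
Common difference d = 11.
First term a = -9.
Formula: S_i = -9 + 11*i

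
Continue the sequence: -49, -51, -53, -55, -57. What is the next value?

Differences: -51 - -49 = -2
This is an arithmetic sequence with common difference d = -2.
Next term = -57 + -2 = -59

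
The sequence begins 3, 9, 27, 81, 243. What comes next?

Ratios: 9 / 3 = 3.0
This is a geometric sequence with common ratio r = 3.
Next term = 243 * 3 = 729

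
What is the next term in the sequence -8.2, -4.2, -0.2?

Differences: -4.2 - -8.2 = 4.0
This is an arithmetic sequence with common difference d = 4.0.
Next term = -0.2 + 4.0 = 3.8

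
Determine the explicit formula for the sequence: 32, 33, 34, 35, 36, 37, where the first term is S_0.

Check differences: 33 - 32 = 1
34 - 33 = 1
Common difference d = 1.
First term a = 32.
Formula: S_i = 32 + 1*i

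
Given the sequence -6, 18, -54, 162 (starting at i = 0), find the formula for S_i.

Check ratios: 18 / -6 = -3.0
Common ratio r = -3.
First term a = -6.
Formula: S_i = -6 * (-3)^i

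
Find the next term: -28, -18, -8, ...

Differences: -18 - -28 = 10
This is an arithmetic sequence with common difference d = 10.
Next term = -8 + 10 = 2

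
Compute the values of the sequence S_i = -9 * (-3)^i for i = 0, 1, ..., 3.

This is a geometric sequence.
i=0: S_0 = -9 * (-3)^0 = -9
i=1: S_1 = -9 * (-3)^1 = 27
i=2: S_2 = -9 * (-3)^2 = -81
i=3: S_3 = -9 * (-3)^3 = 243
The first 4 terms are: [-9, 27, -81, 243]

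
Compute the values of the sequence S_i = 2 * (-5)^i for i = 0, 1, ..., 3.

This is a geometric sequence.
i=0: S_0 = 2 * (-5)^0 = 2
i=1: S_1 = 2 * (-5)^1 = -10
i=2: S_2 = 2 * (-5)^2 = 50
i=3: S_3 = 2 * (-5)^3 = -250
The first 4 terms are: [2, -10, 50, -250]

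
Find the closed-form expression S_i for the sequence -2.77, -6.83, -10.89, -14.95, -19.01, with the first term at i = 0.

Check differences: -6.83 - -2.77 = -4.06
-10.89 - -6.83 = -4.06
Common difference d = -4.06.
First term a = -2.77.
Formula: S_i = -2.77 - 4.06*i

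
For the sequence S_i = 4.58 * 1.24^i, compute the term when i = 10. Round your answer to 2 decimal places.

S_10 = 4.58 * 1.24^10 ≈ 4.58 * 8.5944 ≈ 39.36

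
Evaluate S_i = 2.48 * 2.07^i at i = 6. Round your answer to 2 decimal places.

S_6 = 2.48 * 2.07^6 ≈ 2.48 * 78.6723 ≈ 195.11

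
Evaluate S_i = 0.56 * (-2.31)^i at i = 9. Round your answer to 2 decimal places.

S_9 = 0.56 * (-2.31)^9 ≈ 0.56 * -1872.8708 ≈ -1048.81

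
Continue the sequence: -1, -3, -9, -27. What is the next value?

Ratios: -3 / -1 = 3.0
This is a geometric sequence with common ratio r = 3.
Next term = -27 * 3 = -81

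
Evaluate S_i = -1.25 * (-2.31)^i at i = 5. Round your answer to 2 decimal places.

S_5 = -1.25 * (-2.31)^5 ≈ -1.25 * -65.7749 ≈ 82.22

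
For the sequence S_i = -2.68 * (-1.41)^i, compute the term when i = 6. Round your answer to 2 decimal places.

S_6 = -2.68 * (-1.41)^6 ≈ -2.68 * 7.858 ≈ -21.06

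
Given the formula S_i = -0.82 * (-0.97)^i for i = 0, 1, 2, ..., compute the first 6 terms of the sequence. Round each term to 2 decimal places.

This is a geometric sequence.
i=0: S_0 = -0.82 * (-0.97)^0 = -0.82
i=1: S_1 = -0.82 * (-0.97)^1 ≈ 0.8
i=2: S_2 = -0.82 * (-0.97)^2 ≈ -0.77
i=3: S_3 = -0.82 * (-0.97)^3 ≈ 0.75
i=4: S_4 = -0.82 * (-0.97)^4 ≈ -0.73
i=5: S_5 = -0.82 * (-0.97)^5 ≈ 0.7
The first 6 terms are: [-0.82, 0.8, -0.77, 0.75, -0.73, 0.7]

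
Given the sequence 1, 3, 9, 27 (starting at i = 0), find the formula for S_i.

Check ratios: 3 / 1 = 3.0
Common ratio r = 3.
First term a = 1.
Formula: S_i = 1 * 3^i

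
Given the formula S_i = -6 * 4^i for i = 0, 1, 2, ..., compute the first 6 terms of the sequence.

This is a geometric sequence.
i=0: S_0 = -6 * 4^0 = -6
i=1: S_1 = -6 * 4^1 = -24
i=2: S_2 = -6 * 4^2 = -96
i=3: S_3 = -6 * 4^3 = -384
i=4: S_4 = -6 * 4^4 = -1536
i=5: S_5 = -6 * 4^5 = -6144
The first 6 terms are: [-6, -24, -96, -384, -1536, -6144]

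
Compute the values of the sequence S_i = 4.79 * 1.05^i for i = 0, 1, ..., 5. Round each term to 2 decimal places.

This is a geometric sequence.
i=0: S_0 = 4.79 * 1.05^0 = 4.79
i=1: S_1 = 4.79 * 1.05^1 ≈ 5.03
i=2: S_2 = 4.79 * 1.05^2 ≈ 5.28
i=3: S_3 = 4.79 * 1.05^3 ≈ 5.55
i=4: S_4 = 4.79 * 1.05^4 ≈ 5.82
i=5: S_5 = 4.79 * 1.05^5 ≈ 6.11
The first 6 terms are: [4.79, 5.03, 5.28, 5.55, 5.82, 6.11]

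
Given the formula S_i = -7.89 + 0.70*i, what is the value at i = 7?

S_7 = -7.89 + 0.7*7 = -7.89 + 4.9 = -2.99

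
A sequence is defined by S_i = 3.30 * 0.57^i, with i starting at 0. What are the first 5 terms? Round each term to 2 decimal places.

This is a geometric sequence.
i=0: S_0 = 3.3 * 0.57^0 = 3.3
i=1: S_1 = 3.3 * 0.57^1 ≈ 1.88
i=2: S_2 = 3.3 * 0.57^2 ≈ 1.07
i=3: S_3 = 3.3 * 0.57^3 ≈ 0.61
i=4: S_4 = 3.3 * 0.57^4 ≈ 0.35
The first 5 terms are: [3.3, 1.88, 1.07, 0.61, 0.35]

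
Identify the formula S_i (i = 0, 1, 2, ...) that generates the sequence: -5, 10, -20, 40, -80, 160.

Check ratios: 10 / -5 = -2.0
Common ratio r = -2.
First term a = -5.
Formula: S_i = -5 * (-2)^i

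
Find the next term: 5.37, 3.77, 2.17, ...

Differences: 3.77 - 5.37 = -1.6
This is an arithmetic sequence with common difference d = -1.6.
Next term = 2.17 + -1.6 = 0.57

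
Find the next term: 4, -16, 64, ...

Ratios: -16 / 4 = -4.0
This is a geometric sequence with common ratio r = -4.
Next term = 64 * -4 = -256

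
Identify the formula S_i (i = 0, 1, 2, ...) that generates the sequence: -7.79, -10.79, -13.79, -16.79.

Check differences: -10.79 - -7.79 = -3.0
-13.79 - -10.79 = -3.0
Common difference d = -3.0.
First term a = -7.79.
Formula: S_i = -7.79 - 3.00*i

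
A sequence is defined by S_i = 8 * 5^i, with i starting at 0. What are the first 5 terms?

This is a geometric sequence.
i=0: S_0 = 8 * 5^0 = 8
i=1: S_1 = 8 * 5^1 = 40
i=2: S_2 = 8 * 5^2 = 200
i=3: S_3 = 8 * 5^3 = 1000
i=4: S_4 = 8 * 5^4 = 5000
The first 5 terms are: [8, 40, 200, 1000, 5000]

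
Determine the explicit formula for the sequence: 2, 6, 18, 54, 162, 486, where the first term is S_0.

Check ratios: 6 / 2 = 3.0
Common ratio r = 3.
First term a = 2.
Formula: S_i = 2 * 3^i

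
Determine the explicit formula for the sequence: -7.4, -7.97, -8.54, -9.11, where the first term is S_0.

Check differences: -7.97 - -7.4 = -0.57
-8.54 - -7.97 = -0.57
Common difference d = -0.57.
First term a = -7.4.
Formula: S_i = -7.40 - 0.57*i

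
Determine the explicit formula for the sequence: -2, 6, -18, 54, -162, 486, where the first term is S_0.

Check ratios: 6 / -2 = -3.0
Common ratio r = -3.
First term a = -2.
Formula: S_i = -2 * (-3)^i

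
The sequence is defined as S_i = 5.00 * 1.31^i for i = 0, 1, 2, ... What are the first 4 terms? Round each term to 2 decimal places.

This is a geometric sequence.
i=0: S_0 = 5.0 * 1.31^0 = 5.0
i=1: S_1 = 5.0 * 1.31^1 = 6.55
i=2: S_2 = 5.0 * 1.31^2 ≈ 8.58
i=3: S_3 = 5.0 * 1.31^3 ≈ 11.24
The first 4 terms are: [5.0, 6.55, 8.58, 11.24]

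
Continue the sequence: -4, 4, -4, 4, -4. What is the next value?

Ratios: 4 / -4 = -1.0
This is a geometric sequence with common ratio r = -1.
Next term = -4 * -1 = 4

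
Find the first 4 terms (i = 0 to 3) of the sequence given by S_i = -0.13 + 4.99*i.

This is an arithmetic sequence.
i=0: S_0 = -0.13 + 4.99*0 = -0.13
i=1: S_1 = -0.13 + 4.99*1 = 4.86
i=2: S_2 = -0.13 + 4.99*2 = 9.85
i=3: S_3 = -0.13 + 4.99*3 = 14.84
The first 4 terms are: [-0.13, 4.86, 9.85, 14.84]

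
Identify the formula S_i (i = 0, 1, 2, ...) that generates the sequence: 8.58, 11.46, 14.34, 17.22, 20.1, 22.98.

Check differences: 11.46 - 8.58 = 2.88
14.34 - 11.46 = 2.88
Common difference d = 2.88.
First term a = 8.58.
Formula: S_i = 8.58 + 2.88*i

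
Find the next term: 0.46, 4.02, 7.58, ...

Differences: 4.02 - 0.46 = 3.56
This is an arithmetic sequence with common difference d = 3.56.
Next term = 7.58 + 3.56 = 11.14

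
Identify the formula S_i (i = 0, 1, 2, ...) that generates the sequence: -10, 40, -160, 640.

Check ratios: 40 / -10 = -4.0
Common ratio r = -4.
First term a = -10.
Formula: S_i = -10 * (-4)^i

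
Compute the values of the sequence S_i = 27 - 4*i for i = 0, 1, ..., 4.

This is an arithmetic sequence.
i=0: S_0 = 27 + -4*0 = 27
i=1: S_1 = 27 + -4*1 = 23
i=2: S_2 = 27 + -4*2 = 19
i=3: S_3 = 27 + -4*3 = 15
i=4: S_4 = 27 + -4*4 = 11
The first 5 terms are: [27, 23, 19, 15, 11]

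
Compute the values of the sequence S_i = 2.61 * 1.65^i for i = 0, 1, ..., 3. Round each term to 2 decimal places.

This is a geometric sequence.
i=0: S_0 = 2.61 * 1.65^0 = 2.61
i=1: S_1 = 2.61 * 1.65^1 ≈ 4.31
i=2: S_2 = 2.61 * 1.65^2 ≈ 7.11
i=3: S_3 = 2.61 * 1.65^3 ≈ 11.72
The first 4 terms are: [2.61, 4.31, 7.11, 11.72]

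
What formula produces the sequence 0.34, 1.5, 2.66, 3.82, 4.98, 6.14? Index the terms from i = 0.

Check differences: 1.5 - 0.34 = 1.16
2.66 - 1.5 = 1.16
Common difference d = 1.16.
First term a = 0.34.
Formula: S_i = 0.34 + 1.16*i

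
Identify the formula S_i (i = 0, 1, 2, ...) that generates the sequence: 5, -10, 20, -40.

Check ratios: -10 / 5 = -2.0
Common ratio r = -2.
First term a = 5.
Formula: S_i = 5 * (-2)^i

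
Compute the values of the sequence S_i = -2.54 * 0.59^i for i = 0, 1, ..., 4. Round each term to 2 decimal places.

This is a geometric sequence.
i=0: S_0 = -2.54 * 0.59^0 = -2.54
i=1: S_1 = -2.54 * 0.59^1 ≈ -1.5
i=2: S_2 = -2.54 * 0.59^2 ≈ -0.88
i=3: S_3 = -2.54 * 0.59^3 ≈ -0.52
i=4: S_4 = -2.54 * 0.59^4 ≈ -0.31
The first 5 terms are: [-2.54, -1.5, -0.88, -0.52, -0.31]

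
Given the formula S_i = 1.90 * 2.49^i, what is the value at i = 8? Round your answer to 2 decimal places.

S_8 = 1.9 * 2.49^8 ≈ 1.9 * 1477.7289 ≈ 2807.68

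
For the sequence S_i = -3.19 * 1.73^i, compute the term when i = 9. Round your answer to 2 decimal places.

S_9 = -3.19 * 1.73^9 ≈ -3.19 * 138.8081 ≈ -442.8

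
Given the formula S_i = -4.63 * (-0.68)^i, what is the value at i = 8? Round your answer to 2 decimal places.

S_8 = -4.63 * (-0.68)^8 ≈ -4.63 * 0.0457 ≈ -0.21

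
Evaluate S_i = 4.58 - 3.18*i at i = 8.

S_8 = 4.58 + -3.18*8 = 4.58 + -25.44 = -20.86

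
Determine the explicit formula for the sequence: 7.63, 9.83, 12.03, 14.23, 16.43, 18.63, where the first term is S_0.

Check differences: 9.83 - 7.63 = 2.2
12.03 - 9.83 = 2.2
Common difference d = 2.2.
First term a = 7.63.
Formula: S_i = 7.63 + 2.20*i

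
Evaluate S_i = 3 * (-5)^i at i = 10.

S_10 = 3 * (-5)^10 = 3 * 9765625 = 29296875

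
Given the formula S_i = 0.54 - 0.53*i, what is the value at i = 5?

S_5 = 0.54 + -0.53*5 = 0.54 + -2.65 = -2.11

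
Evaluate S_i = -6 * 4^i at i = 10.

S_10 = -6 * 4^10 = -6 * 1048576 = -6291456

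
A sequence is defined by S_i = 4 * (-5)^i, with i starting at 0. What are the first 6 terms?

This is a geometric sequence.
i=0: S_0 = 4 * (-5)^0 = 4
i=1: S_1 = 4 * (-5)^1 = -20
i=2: S_2 = 4 * (-5)^2 = 100
i=3: S_3 = 4 * (-5)^3 = -500
i=4: S_4 = 4 * (-5)^4 = 2500
i=5: S_5 = 4 * (-5)^5 = -12500
The first 6 terms are: [4, -20, 100, -500, 2500, -12500]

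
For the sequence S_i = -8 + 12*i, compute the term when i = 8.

S_8 = -8 + 12*8 = -8 + 96 = 88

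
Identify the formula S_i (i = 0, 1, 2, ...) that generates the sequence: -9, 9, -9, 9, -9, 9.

Check ratios: 9 / -9 = -1.0
Common ratio r = -1.
First term a = -9.
Formula: S_i = -9 * (-1)^i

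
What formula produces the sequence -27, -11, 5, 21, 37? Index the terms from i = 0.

Check differences: -11 - -27 = 16
5 - -11 = 16
Common difference d = 16.
First term a = -27.
Formula: S_i = -27 + 16*i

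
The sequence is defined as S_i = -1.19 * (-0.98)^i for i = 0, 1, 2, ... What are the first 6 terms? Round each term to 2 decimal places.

This is a geometric sequence.
i=0: S_0 = -1.19 * (-0.98)^0 = -1.19
i=1: S_1 = -1.19 * (-0.98)^1 ≈ 1.17
i=2: S_2 = -1.19 * (-0.98)^2 ≈ -1.14
i=3: S_3 = -1.19 * (-0.98)^3 ≈ 1.12
i=4: S_4 = -1.19 * (-0.98)^4 ≈ -1.1
i=5: S_5 = -1.19 * (-0.98)^5 ≈ 1.08
The first 6 terms are: [-1.19, 1.17, -1.14, 1.12, -1.1, 1.08]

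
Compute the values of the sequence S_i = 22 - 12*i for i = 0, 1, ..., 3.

This is an arithmetic sequence.
i=0: S_0 = 22 + -12*0 = 22
i=1: S_1 = 22 + -12*1 = 10
i=2: S_2 = 22 + -12*2 = -2
i=3: S_3 = 22 + -12*3 = -14
The first 4 terms are: [22, 10, -2, -14]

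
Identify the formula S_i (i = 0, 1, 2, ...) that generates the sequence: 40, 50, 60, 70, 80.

Check differences: 50 - 40 = 10
60 - 50 = 10
Common difference d = 10.
First term a = 40.
Formula: S_i = 40 + 10*i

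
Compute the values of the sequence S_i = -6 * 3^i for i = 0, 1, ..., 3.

This is a geometric sequence.
i=0: S_0 = -6 * 3^0 = -6
i=1: S_1 = -6 * 3^1 = -18
i=2: S_2 = -6 * 3^2 = -54
i=3: S_3 = -6 * 3^3 = -162
The first 4 terms are: [-6, -18, -54, -162]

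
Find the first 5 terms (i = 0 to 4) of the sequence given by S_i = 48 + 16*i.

This is an arithmetic sequence.
i=0: S_0 = 48 + 16*0 = 48
i=1: S_1 = 48 + 16*1 = 64
i=2: S_2 = 48 + 16*2 = 80
i=3: S_3 = 48 + 16*3 = 96
i=4: S_4 = 48 + 16*4 = 112
The first 5 terms are: [48, 64, 80, 96, 112]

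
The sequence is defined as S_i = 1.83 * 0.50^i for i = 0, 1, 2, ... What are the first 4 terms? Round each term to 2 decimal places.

This is a geometric sequence.
i=0: S_0 = 1.83 * 0.5^0 = 1.83
i=1: S_1 = 1.83 * 0.5^1 ≈ 0.92
i=2: S_2 = 1.83 * 0.5^2 ≈ 0.46
i=3: S_3 = 1.83 * 0.5^3 ≈ 0.23
The first 4 terms are: [1.83, 0.92, 0.46, 0.23]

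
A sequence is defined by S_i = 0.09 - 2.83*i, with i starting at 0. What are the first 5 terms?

This is an arithmetic sequence.
i=0: S_0 = 0.09 + -2.83*0 = 0.09
i=1: S_1 = 0.09 + -2.83*1 = -2.74
i=2: S_2 = 0.09 + -2.83*2 = -5.57
i=3: S_3 = 0.09 + -2.83*3 = -8.4
i=4: S_4 = 0.09 + -2.83*4 = -11.23
The first 5 terms are: [0.09, -2.74, -5.57, -8.4, -11.23]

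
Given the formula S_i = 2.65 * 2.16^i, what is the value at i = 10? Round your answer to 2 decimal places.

S_10 = 2.65 * 2.16^10 ≈ 2.65 * 2210.7392 ≈ 5858.46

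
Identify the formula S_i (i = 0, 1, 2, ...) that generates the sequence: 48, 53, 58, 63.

Check differences: 53 - 48 = 5
58 - 53 = 5
Common difference d = 5.
First term a = 48.
Formula: S_i = 48 + 5*i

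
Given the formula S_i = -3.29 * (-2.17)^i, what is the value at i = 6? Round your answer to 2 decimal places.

S_6 = -3.29 * (-2.17)^6 ≈ -3.29 * 104.4139 ≈ -343.52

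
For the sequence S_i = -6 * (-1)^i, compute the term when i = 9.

S_9 = -6 * (-1)^9 = -6 * -1 = 6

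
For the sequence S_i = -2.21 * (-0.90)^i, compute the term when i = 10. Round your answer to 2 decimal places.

S_10 = -2.21 * (-0.9)^10 ≈ -2.21 * 0.3487 ≈ -0.77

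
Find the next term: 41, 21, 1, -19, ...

Differences: 21 - 41 = -20
This is an arithmetic sequence with common difference d = -20.
Next term = -19 + -20 = -39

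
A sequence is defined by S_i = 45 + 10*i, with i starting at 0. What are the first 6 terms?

This is an arithmetic sequence.
i=0: S_0 = 45 + 10*0 = 45
i=1: S_1 = 45 + 10*1 = 55
i=2: S_2 = 45 + 10*2 = 65
i=3: S_3 = 45 + 10*3 = 75
i=4: S_4 = 45 + 10*4 = 85
i=5: S_5 = 45 + 10*5 = 95
The first 6 terms are: [45, 55, 65, 75, 85, 95]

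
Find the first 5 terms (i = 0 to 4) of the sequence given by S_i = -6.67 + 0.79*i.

This is an arithmetic sequence.
i=0: S_0 = -6.67 + 0.79*0 = -6.67
i=1: S_1 = -6.67 + 0.79*1 = -5.88
i=2: S_2 = -6.67 + 0.79*2 = -5.09
i=3: S_3 = -6.67 + 0.79*3 = -4.3
i=4: S_4 = -6.67 + 0.79*4 = -3.51
The first 5 terms are: [-6.67, -5.88, -5.09, -4.3, -3.51]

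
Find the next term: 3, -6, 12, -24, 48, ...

Ratios: -6 / 3 = -2.0
This is a geometric sequence with common ratio r = -2.
Next term = 48 * -2 = -96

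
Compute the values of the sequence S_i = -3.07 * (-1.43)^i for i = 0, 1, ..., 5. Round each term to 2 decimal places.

This is a geometric sequence.
i=0: S_0 = -3.07 * (-1.43)^0 = -3.07
i=1: S_1 = -3.07 * (-1.43)^1 ≈ 4.39
i=2: S_2 = -3.07 * (-1.43)^2 ≈ -6.28
i=3: S_3 = -3.07 * (-1.43)^3 ≈ 8.98
i=4: S_4 = -3.07 * (-1.43)^4 ≈ -12.84
i=5: S_5 = -3.07 * (-1.43)^5 ≈ 18.36
The first 6 terms are: [-3.07, 4.39, -6.28, 8.98, -12.84, 18.36]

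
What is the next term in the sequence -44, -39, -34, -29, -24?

Differences: -39 - -44 = 5
This is an arithmetic sequence with common difference d = 5.
Next term = -24 + 5 = -19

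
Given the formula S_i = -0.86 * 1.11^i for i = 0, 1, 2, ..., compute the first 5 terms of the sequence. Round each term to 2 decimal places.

This is a geometric sequence.
i=0: S_0 = -0.86 * 1.11^0 = -0.86
i=1: S_1 = -0.86 * 1.11^1 ≈ -0.95
i=2: S_2 = -0.86 * 1.11^2 ≈ -1.06
i=3: S_3 = -0.86 * 1.11^3 ≈ -1.18
i=4: S_4 = -0.86 * 1.11^4 ≈ -1.31
The first 5 terms are: [-0.86, -0.95, -1.06, -1.18, -1.31]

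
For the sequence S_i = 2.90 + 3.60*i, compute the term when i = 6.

S_6 = 2.9 + 3.6*6 = 2.9 + 21.6 = 24.5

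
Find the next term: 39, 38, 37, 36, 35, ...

Differences: 38 - 39 = -1
This is an arithmetic sequence with common difference d = -1.
Next term = 35 + -1 = 34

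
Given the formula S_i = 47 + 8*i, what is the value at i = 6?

S_6 = 47 + 8*6 = 47 + 48 = 95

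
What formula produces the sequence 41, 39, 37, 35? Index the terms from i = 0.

Check differences: 39 - 41 = -2
37 - 39 = -2
Common difference d = -2.
First term a = 41.
Formula: S_i = 41 - 2*i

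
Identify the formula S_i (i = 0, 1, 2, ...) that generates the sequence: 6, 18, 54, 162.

Check ratios: 18 / 6 = 3.0
Common ratio r = 3.
First term a = 6.
Formula: S_i = 6 * 3^i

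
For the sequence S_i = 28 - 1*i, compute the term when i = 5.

S_5 = 28 + -1*5 = 28 + -5 = 23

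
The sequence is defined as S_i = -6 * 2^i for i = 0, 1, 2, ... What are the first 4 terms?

This is a geometric sequence.
i=0: S_0 = -6 * 2^0 = -6
i=1: S_1 = -6 * 2^1 = -12
i=2: S_2 = -6 * 2^2 = -24
i=3: S_3 = -6 * 2^3 = -48
The first 4 terms are: [-6, -12, -24, -48]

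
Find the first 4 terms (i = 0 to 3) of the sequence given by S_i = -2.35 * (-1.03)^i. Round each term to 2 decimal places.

This is a geometric sequence.
i=0: S_0 = -2.35 * (-1.03)^0 = -2.35
i=1: S_1 = -2.35 * (-1.03)^1 ≈ 2.42
i=2: S_2 = -2.35 * (-1.03)^2 ≈ -2.49
i=3: S_3 = -2.35 * (-1.03)^3 ≈ 2.57
The first 4 terms are: [-2.35, 2.42, -2.49, 2.57]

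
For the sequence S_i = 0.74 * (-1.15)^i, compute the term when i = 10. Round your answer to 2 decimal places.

S_10 = 0.74 * (-1.15)^10 ≈ 0.74 * 4.0456 ≈ 2.99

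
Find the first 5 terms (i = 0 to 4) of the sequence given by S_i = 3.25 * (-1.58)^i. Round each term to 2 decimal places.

This is a geometric sequence.
i=0: S_0 = 3.25 * (-1.58)^0 = 3.25
i=1: S_1 = 3.25 * (-1.58)^1 ≈ -5.14
i=2: S_2 = 3.25 * (-1.58)^2 ≈ 8.11
i=3: S_3 = 3.25 * (-1.58)^3 ≈ -12.82
i=4: S_4 = 3.25 * (-1.58)^4 ≈ 20.25
The first 5 terms are: [3.25, -5.14, 8.11, -12.82, 20.25]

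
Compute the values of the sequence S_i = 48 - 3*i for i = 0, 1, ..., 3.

This is an arithmetic sequence.
i=0: S_0 = 48 + -3*0 = 48
i=1: S_1 = 48 + -3*1 = 45
i=2: S_2 = 48 + -3*2 = 42
i=3: S_3 = 48 + -3*3 = 39
The first 4 terms are: [48, 45, 42, 39]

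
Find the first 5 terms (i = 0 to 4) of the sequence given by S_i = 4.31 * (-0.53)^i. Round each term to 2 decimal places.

This is a geometric sequence.
i=0: S_0 = 4.31 * (-0.53)^0 = 4.31
i=1: S_1 = 4.31 * (-0.53)^1 ≈ -2.28
i=2: S_2 = 4.31 * (-0.53)^2 ≈ 1.21
i=3: S_3 = 4.31 * (-0.53)^3 ≈ -0.64
i=4: S_4 = 4.31 * (-0.53)^4 ≈ 0.34
The first 5 terms are: [4.31, -2.28, 1.21, -0.64, 0.34]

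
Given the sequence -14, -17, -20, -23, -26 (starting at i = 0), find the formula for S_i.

Check differences: -17 - -14 = -3
-20 - -17 = -3
Common difference d = -3.
First term a = -14.
Formula: S_i = -14 - 3*i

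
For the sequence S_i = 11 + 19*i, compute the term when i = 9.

S_9 = 11 + 19*9 = 11 + 171 = 182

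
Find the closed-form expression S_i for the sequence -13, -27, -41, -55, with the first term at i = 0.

Check differences: -27 - -13 = -14
-41 - -27 = -14
Common difference d = -14.
First term a = -13.
Formula: S_i = -13 - 14*i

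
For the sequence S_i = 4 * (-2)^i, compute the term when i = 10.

S_10 = 4 * (-2)^10 = 4 * 1024 = 4096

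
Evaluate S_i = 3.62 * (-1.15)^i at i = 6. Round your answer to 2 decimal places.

S_6 = 3.62 * (-1.15)^6 ≈ 3.62 * 2.3131 ≈ 8.37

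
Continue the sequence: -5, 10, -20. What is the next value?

Ratios: 10 / -5 = -2.0
This is a geometric sequence with common ratio r = -2.
Next term = -20 * -2 = 40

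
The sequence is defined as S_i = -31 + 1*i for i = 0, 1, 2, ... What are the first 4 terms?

This is an arithmetic sequence.
i=0: S_0 = -31 + 1*0 = -31
i=1: S_1 = -31 + 1*1 = -30
i=2: S_2 = -31 + 1*2 = -29
i=3: S_3 = -31 + 1*3 = -28
The first 4 terms are: [-31, -30, -29, -28]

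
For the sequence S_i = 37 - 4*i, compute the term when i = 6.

S_6 = 37 + -4*6 = 37 + -24 = 13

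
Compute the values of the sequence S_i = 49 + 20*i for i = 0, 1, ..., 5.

This is an arithmetic sequence.
i=0: S_0 = 49 + 20*0 = 49
i=1: S_1 = 49 + 20*1 = 69
i=2: S_2 = 49 + 20*2 = 89
i=3: S_3 = 49 + 20*3 = 109
i=4: S_4 = 49 + 20*4 = 129
i=5: S_5 = 49 + 20*5 = 149
The first 6 terms are: [49, 69, 89, 109, 129, 149]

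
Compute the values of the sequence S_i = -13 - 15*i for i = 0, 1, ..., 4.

This is an arithmetic sequence.
i=0: S_0 = -13 + -15*0 = -13
i=1: S_1 = -13 + -15*1 = -28
i=2: S_2 = -13 + -15*2 = -43
i=3: S_3 = -13 + -15*3 = -58
i=4: S_4 = -13 + -15*4 = -73
The first 5 terms are: [-13, -28, -43, -58, -73]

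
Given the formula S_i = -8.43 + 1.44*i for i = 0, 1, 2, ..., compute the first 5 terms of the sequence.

This is an arithmetic sequence.
i=0: S_0 = -8.43 + 1.44*0 = -8.43
i=1: S_1 = -8.43 + 1.44*1 = -6.99
i=2: S_2 = -8.43 + 1.44*2 = -5.55
i=3: S_3 = -8.43 + 1.44*3 = -4.11
i=4: S_4 = -8.43 + 1.44*4 = -2.67
The first 5 terms are: [-8.43, -6.99, -5.55, -4.11, -2.67]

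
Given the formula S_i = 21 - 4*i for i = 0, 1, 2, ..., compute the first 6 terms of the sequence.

This is an arithmetic sequence.
i=0: S_0 = 21 + -4*0 = 21
i=1: S_1 = 21 + -4*1 = 17
i=2: S_2 = 21 + -4*2 = 13
i=3: S_3 = 21 + -4*3 = 9
i=4: S_4 = 21 + -4*4 = 5
i=5: S_5 = 21 + -4*5 = 1
The first 6 terms are: [21, 17, 13, 9, 5, 1]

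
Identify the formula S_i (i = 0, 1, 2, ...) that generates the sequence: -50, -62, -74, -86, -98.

Check differences: -62 - -50 = -12
-74 - -62 = -12
Common difference d = -12.
First term a = -50.
Formula: S_i = -50 - 12*i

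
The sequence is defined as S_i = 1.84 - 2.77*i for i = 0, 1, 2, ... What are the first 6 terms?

This is an arithmetic sequence.
i=0: S_0 = 1.84 + -2.77*0 = 1.84
i=1: S_1 = 1.84 + -2.77*1 = -0.93
i=2: S_2 = 1.84 + -2.77*2 = -3.7
i=3: S_3 = 1.84 + -2.77*3 = -6.47
i=4: S_4 = 1.84 + -2.77*4 = -9.24
i=5: S_5 = 1.84 + -2.77*5 = -12.01
The first 6 terms are: [1.84, -0.93, -3.7, -6.47, -9.24, -12.01]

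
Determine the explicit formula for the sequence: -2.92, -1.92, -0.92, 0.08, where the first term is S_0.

Check differences: -1.92 - -2.92 = 1.0
-0.92 - -1.92 = 1.0
Common difference d = 1.0.
First term a = -2.92.
Formula: S_i = -2.92 + 1.00*i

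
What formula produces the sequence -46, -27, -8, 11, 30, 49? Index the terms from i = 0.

Check differences: -27 - -46 = 19
-8 - -27 = 19
Common difference d = 19.
First term a = -46.
Formula: S_i = -46 + 19*i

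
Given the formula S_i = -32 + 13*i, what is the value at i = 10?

S_10 = -32 + 13*10 = -32 + 130 = 98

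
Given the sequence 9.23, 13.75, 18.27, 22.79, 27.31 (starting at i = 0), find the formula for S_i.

Check differences: 13.75 - 9.23 = 4.52
18.27 - 13.75 = 4.52
Common difference d = 4.52.
First term a = 9.23.
Formula: S_i = 9.23 + 4.52*i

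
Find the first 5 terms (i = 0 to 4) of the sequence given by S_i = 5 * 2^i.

This is a geometric sequence.
i=0: S_0 = 5 * 2^0 = 5
i=1: S_1 = 5 * 2^1 = 10
i=2: S_2 = 5 * 2^2 = 20
i=3: S_3 = 5 * 2^3 = 40
i=4: S_4 = 5 * 2^4 = 80
The first 5 terms are: [5, 10, 20, 40, 80]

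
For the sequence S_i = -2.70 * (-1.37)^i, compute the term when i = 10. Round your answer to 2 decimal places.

S_10 = -2.7 * (-1.37)^10 ≈ -2.7 * 23.2919 ≈ -62.89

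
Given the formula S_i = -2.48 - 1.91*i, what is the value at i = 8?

S_8 = -2.48 + -1.91*8 = -2.48 + -15.28 = -17.76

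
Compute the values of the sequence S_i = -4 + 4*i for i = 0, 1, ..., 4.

This is an arithmetic sequence.
i=0: S_0 = -4 + 4*0 = -4
i=1: S_1 = -4 + 4*1 = 0
i=2: S_2 = -4 + 4*2 = 4
i=3: S_3 = -4 + 4*3 = 8
i=4: S_4 = -4 + 4*4 = 12
The first 5 terms are: [-4, 0, 4, 8, 12]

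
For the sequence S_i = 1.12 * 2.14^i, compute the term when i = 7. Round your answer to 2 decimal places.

S_7 = 1.12 * 2.14^7 ≈ 1.12 * 205.54 ≈ 230.2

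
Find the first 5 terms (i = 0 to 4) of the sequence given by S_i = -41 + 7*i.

This is an arithmetic sequence.
i=0: S_0 = -41 + 7*0 = -41
i=1: S_1 = -41 + 7*1 = -34
i=2: S_2 = -41 + 7*2 = -27
i=3: S_3 = -41 + 7*3 = -20
i=4: S_4 = -41 + 7*4 = -13
The first 5 terms are: [-41, -34, -27, -20, -13]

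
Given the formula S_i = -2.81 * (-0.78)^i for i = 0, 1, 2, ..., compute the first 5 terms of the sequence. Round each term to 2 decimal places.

This is a geometric sequence.
i=0: S_0 = -2.81 * (-0.78)^0 = -2.81
i=1: S_1 = -2.81 * (-0.78)^1 ≈ 2.19
i=2: S_2 = -2.81 * (-0.78)^2 ≈ -1.71
i=3: S_3 = -2.81 * (-0.78)^3 ≈ 1.33
i=4: S_4 = -2.81 * (-0.78)^4 ≈ -1.04
The first 5 terms are: [-2.81, 2.19, -1.71, 1.33, -1.04]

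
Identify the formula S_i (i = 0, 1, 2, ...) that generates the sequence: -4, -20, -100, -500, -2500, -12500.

Check ratios: -20 / -4 = 5.0
Common ratio r = 5.
First term a = -4.
Formula: S_i = -4 * 5^i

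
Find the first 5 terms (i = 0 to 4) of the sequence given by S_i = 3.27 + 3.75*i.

This is an arithmetic sequence.
i=0: S_0 = 3.27 + 3.75*0 = 3.27
i=1: S_1 = 3.27 + 3.75*1 = 7.02
i=2: S_2 = 3.27 + 3.75*2 = 10.77
i=3: S_3 = 3.27 + 3.75*3 = 14.52
i=4: S_4 = 3.27 + 3.75*4 = 18.27
The first 5 terms are: [3.27, 7.02, 10.77, 14.52, 18.27]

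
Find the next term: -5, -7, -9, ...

Differences: -7 - -5 = -2
This is an arithmetic sequence with common difference d = -2.
Next term = -9 + -2 = -11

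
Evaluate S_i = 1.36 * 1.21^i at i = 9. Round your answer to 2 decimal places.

S_9 = 1.36 * 1.21^9 ≈ 1.36 * 5.5599 ≈ 7.56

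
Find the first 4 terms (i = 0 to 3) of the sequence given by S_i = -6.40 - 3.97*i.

This is an arithmetic sequence.
i=0: S_0 = -6.4 + -3.97*0 = -6.4
i=1: S_1 = -6.4 + -3.97*1 = -10.37
i=2: S_2 = -6.4 + -3.97*2 = -14.34
i=3: S_3 = -6.4 + -3.97*3 = -18.31
The first 4 terms are: [-6.4, -10.37, -14.34, -18.31]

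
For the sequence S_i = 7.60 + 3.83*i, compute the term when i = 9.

S_9 = 7.6 + 3.83*9 = 7.6 + 34.47 = 42.07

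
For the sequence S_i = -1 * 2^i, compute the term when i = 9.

S_9 = -1 * 2^9 = -1 * 512 = -512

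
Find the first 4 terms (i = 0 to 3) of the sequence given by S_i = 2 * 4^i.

This is a geometric sequence.
i=0: S_0 = 2 * 4^0 = 2
i=1: S_1 = 2 * 4^1 = 8
i=2: S_2 = 2 * 4^2 = 32
i=3: S_3 = 2 * 4^3 = 128
The first 4 terms are: [2, 8, 32, 128]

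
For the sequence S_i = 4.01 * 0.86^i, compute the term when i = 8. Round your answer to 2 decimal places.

S_8 = 4.01 * 0.86^8 ≈ 4.01 * 0.2992 ≈ 1.2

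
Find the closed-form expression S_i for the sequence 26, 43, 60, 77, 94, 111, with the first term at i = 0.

Check differences: 43 - 26 = 17
60 - 43 = 17
Common difference d = 17.
First term a = 26.
Formula: S_i = 26 + 17*i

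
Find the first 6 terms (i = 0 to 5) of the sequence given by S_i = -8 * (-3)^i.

This is a geometric sequence.
i=0: S_0 = -8 * (-3)^0 = -8
i=1: S_1 = -8 * (-3)^1 = 24
i=2: S_2 = -8 * (-3)^2 = -72
i=3: S_3 = -8 * (-3)^3 = 216
i=4: S_4 = -8 * (-3)^4 = -648
i=5: S_5 = -8 * (-3)^5 = 1944
The first 6 terms are: [-8, 24, -72, 216, -648, 1944]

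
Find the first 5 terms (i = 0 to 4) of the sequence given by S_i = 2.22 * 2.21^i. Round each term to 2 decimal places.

This is a geometric sequence.
i=0: S_0 = 2.22 * 2.21^0 = 2.22
i=1: S_1 = 2.22 * 2.21^1 ≈ 4.91
i=2: S_2 = 2.22 * 2.21^2 ≈ 10.84
i=3: S_3 = 2.22 * 2.21^3 ≈ 23.96
i=4: S_4 = 2.22 * 2.21^4 ≈ 52.96
The first 5 terms are: [2.22, 4.91, 10.84, 23.96, 52.96]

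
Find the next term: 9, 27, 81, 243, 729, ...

Ratios: 27 / 9 = 3.0
This is a geometric sequence with common ratio r = 3.
Next term = 729 * 3 = 2187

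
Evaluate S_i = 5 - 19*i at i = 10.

S_10 = 5 + -19*10 = 5 + -190 = -185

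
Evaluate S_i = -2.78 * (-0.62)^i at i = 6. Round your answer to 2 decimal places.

S_6 = -2.78 * (-0.62)^6 ≈ -2.78 * 0.0568 ≈ -0.16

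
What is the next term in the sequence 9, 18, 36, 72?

Ratios: 18 / 9 = 2.0
This is a geometric sequence with common ratio r = 2.
Next term = 72 * 2 = 144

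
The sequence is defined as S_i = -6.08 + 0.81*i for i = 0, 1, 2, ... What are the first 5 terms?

This is an arithmetic sequence.
i=0: S_0 = -6.08 + 0.81*0 = -6.08
i=1: S_1 = -6.08 + 0.81*1 = -5.27
i=2: S_2 = -6.08 + 0.81*2 = -4.46
i=3: S_3 = -6.08 + 0.81*3 = -3.65
i=4: S_4 = -6.08 + 0.81*4 = -2.84
The first 5 terms are: [-6.08, -5.27, -4.46, -3.65, -2.84]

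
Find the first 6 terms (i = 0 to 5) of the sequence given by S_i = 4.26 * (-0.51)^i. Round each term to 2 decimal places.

This is a geometric sequence.
i=0: S_0 = 4.26 * (-0.51)^0 = 4.26
i=1: S_1 = 4.26 * (-0.51)^1 ≈ -2.17
i=2: S_2 = 4.26 * (-0.51)^2 ≈ 1.11
i=3: S_3 = 4.26 * (-0.51)^3 ≈ -0.57
i=4: S_4 = 4.26 * (-0.51)^4 ≈ 0.29
i=5: S_5 = 4.26 * (-0.51)^5 ≈ -0.15
The first 6 terms are: [4.26, -2.17, 1.11, -0.57, 0.29, -0.15]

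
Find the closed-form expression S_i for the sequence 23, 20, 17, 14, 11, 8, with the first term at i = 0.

Check differences: 20 - 23 = -3
17 - 20 = -3
Common difference d = -3.
First term a = 23.
Formula: S_i = 23 - 3*i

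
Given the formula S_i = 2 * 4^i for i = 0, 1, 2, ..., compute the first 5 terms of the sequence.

This is a geometric sequence.
i=0: S_0 = 2 * 4^0 = 2
i=1: S_1 = 2 * 4^1 = 8
i=2: S_2 = 2 * 4^2 = 32
i=3: S_3 = 2 * 4^3 = 128
i=4: S_4 = 2 * 4^4 = 512
The first 5 terms are: [2, 8, 32, 128, 512]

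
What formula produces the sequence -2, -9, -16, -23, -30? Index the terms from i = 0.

Check differences: -9 - -2 = -7
-16 - -9 = -7
Common difference d = -7.
First term a = -2.
Formula: S_i = -2 - 7*i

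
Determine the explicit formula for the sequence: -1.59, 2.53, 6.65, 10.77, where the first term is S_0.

Check differences: 2.53 - -1.59 = 4.12
6.65 - 2.53 = 4.12
Common difference d = 4.12.
First term a = -1.59.
Formula: S_i = -1.59 + 4.12*i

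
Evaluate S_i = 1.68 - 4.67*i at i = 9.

S_9 = 1.68 + -4.67*9 = 1.68 + -42.03 = -40.35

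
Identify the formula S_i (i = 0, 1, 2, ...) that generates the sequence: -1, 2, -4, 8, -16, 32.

Check ratios: 2 / -1 = -2.0
Common ratio r = -2.
First term a = -1.
Formula: S_i = -1 * (-2)^i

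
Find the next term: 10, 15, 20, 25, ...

Differences: 15 - 10 = 5
This is an arithmetic sequence with common difference d = 5.
Next term = 25 + 5 = 30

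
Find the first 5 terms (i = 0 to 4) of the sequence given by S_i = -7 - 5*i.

This is an arithmetic sequence.
i=0: S_0 = -7 + -5*0 = -7
i=1: S_1 = -7 + -5*1 = -12
i=2: S_2 = -7 + -5*2 = -17
i=3: S_3 = -7 + -5*3 = -22
i=4: S_4 = -7 + -5*4 = -27
The first 5 terms are: [-7, -12, -17, -22, -27]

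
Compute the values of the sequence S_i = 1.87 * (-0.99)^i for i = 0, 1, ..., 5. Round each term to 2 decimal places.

This is a geometric sequence.
i=0: S_0 = 1.87 * (-0.99)^0 = 1.87
i=1: S_1 = 1.87 * (-0.99)^1 ≈ -1.85
i=2: S_2 = 1.87 * (-0.99)^2 ≈ 1.83
i=3: S_3 = 1.87 * (-0.99)^3 ≈ -1.81
i=4: S_4 = 1.87 * (-0.99)^4 ≈ 1.8
i=5: S_5 = 1.87 * (-0.99)^5 ≈ -1.78
The first 6 terms are: [1.87, -1.85, 1.83, -1.81, 1.8, -1.78]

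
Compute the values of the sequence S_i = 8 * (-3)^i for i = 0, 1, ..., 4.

This is a geometric sequence.
i=0: S_0 = 8 * (-3)^0 = 8
i=1: S_1 = 8 * (-3)^1 = -24
i=2: S_2 = 8 * (-3)^2 = 72
i=3: S_3 = 8 * (-3)^3 = -216
i=4: S_4 = 8 * (-3)^4 = 648
The first 5 terms are: [8, -24, 72, -216, 648]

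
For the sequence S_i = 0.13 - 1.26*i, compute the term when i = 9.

S_9 = 0.13 + -1.26*9 = 0.13 + -11.34 = -11.21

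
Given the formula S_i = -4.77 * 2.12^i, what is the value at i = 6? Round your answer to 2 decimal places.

S_6 = -4.77 * 2.12^6 ≈ -4.77 * 90.7852 ≈ -433.05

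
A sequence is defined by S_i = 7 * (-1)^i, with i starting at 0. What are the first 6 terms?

This is a geometric sequence.
i=0: S_0 = 7 * (-1)^0 = 7
i=1: S_1 = 7 * (-1)^1 = -7
i=2: S_2 = 7 * (-1)^2 = 7
i=3: S_3 = 7 * (-1)^3 = -7
i=4: S_4 = 7 * (-1)^4 = 7
i=5: S_5 = 7 * (-1)^5 = -7
The first 6 terms are: [7, -7, 7, -7, 7, -7]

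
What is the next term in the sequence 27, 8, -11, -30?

Differences: 8 - 27 = -19
This is an arithmetic sequence with common difference d = -19.
Next term = -30 + -19 = -49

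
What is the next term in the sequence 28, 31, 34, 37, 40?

Differences: 31 - 28 = 3
This is an arithmetic sequence with common difference d = 3.
Next term = 40 + 3 = 43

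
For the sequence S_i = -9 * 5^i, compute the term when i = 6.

S_6 = -9 * 5^6 = -9 * 15625 = -140625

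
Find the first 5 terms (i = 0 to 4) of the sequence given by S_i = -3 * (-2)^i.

This is a geometric sequence.
i=0: S_0 = -3 * (-2)^0 = -3
i=1: S_1 = -3 * (-2)^1 = 6
i=2: S_2 = -3 * (-2)^2 = -12
i=3: S_3 = -3 * (-2)^3 = 24
i=4: S_4 = -3 * (-2)^4 = -48
The first 5 terms are: [-3, 6, -12, 24, -48]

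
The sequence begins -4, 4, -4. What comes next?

Ratios: 4 / -4 = -1.0
This is a geometric sequence with common ratio r = -1.
Next term = -4 * -1 = 4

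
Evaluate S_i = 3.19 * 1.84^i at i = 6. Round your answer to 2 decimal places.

S_6 = 3.19 * 1.84^6 ≈ 3.19 * 38.8067 ≈ 123.79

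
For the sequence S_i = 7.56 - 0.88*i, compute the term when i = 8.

S_8 = 7.56 + -0.88*8 = 7.56 + -7.04 = 0.52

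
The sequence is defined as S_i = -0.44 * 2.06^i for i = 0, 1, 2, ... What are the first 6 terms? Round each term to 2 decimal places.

This is a geometric sequence.
i=0: S_0 = -0.44 * 2.06^0 = -0.44
i=1: S_1 = -0.44 * 2.06^1 ≈ -0.91
i=2: S_2 = -0.44 * 2.06^2 ≈ -1.87
i=3: S_3 = -0.44 * 2.06^3 ≈ -3.85
i=4: S_4 = -0.44 * 2.06^4 ≈ -7.92
i=5: S_5 = -0.44 * 2.06^5 ≈ -16.32
The first 6 terms are: [-0.44, -0.91, -1.87, -3.85, -7.92, -16.32]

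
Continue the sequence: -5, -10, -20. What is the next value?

Ratios: -10 / -5 = 2.0
This is a geometric sequence with common ratio r = 2.
Next term = -20 * 2 = -40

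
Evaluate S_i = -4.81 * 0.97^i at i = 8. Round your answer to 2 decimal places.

S_8 = -4.81 * 0.97^8 ≈ -4.81 * 0.7837 ≈ -3.77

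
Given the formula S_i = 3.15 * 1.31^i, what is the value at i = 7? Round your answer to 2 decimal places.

S_7 = 3.15 * 1.31^7 ≈ 3.15 * 6.6206 ≈ 20.85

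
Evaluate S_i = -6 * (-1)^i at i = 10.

S_10 = -6 * (-1)^10 = -6 * 1 = -6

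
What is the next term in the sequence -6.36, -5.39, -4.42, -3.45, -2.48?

Differences: -5.39 - -6.36 = 0.97
This is an arithmetic sequence with common difference d = 0.97.
Next term = -2.48 + 0.97 = -1.51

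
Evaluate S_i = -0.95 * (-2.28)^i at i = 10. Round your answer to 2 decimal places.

S_10 = -0.95 * (-2.28)^10 ≈ -0.95 * 3796.1946 ≈ -3606.38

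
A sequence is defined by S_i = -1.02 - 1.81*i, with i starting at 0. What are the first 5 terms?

This is an arithmetic sequence.
i=0: S_0 = -1.02 + -1.81*0 = -1.02
i=1: S_1 = -1.02 + -1.81*1 = -2.83
i=2: S_2 = -1.02 + -1.81*2 = -4.64
i=3: S_3 = -1.02 + -1.81*3 = -6.45
i=4: S_4 = -1.02 + -1.81*4 = -8.26
The first 5 terms are: [-1.02, -2.83, -4.64, -6.45, -8.26]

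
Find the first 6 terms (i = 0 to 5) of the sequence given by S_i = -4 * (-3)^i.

This is a geometric sequence.
i=0: S_0 = -4 * (-3)^0 = -4
i=1: S_1 = -4 * (-3)^1 = 12
i=2: S_2 = -4 * (-3)^2 = -36
i=3: S_3 = -4 * (-3)^3 = 108
i=4: S_4 = -4 * (-3)^4 = -324
i=5: S_5 = -4 * (-3)^5 = 972
The first 6 terms are: [-4, 12, -36, 108, -324, 972]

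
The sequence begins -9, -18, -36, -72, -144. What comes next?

Ratios: -18 / -9 = 2.0
This is a geometric sequence with common ratio r = 2.
Next term = -144 * 2 = -288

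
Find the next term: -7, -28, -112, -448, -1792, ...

Ratios: -28 / -7 = 4.0
This is a geometric sequence with common ratio r = 4.
Next term = -1792 * 4 = -7168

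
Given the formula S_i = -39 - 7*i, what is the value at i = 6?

S_6 = -39 + -7*6 = -39 + -42 = -81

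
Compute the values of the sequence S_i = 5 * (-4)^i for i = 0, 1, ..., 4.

This is a geometric sequence.
i=0: S_0 = 5 * (-4)^0 = 5
i=1: S_1 = 5 * (-4)^1 = -20
i=2: S_2 = 5 * (-4)^2 = 80
i=3: S_3 = 5 * (-4)^3 = -320
i=4: S_4 = 5 * (-4)^4 = 1280
The first 5 terms are: [5, -20, 80, -320, 1280]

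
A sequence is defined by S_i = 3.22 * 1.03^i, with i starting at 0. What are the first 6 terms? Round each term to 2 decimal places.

This is a geometric sequence.
i=0: S_0 = 3.22 * 1.03^0 = 3.22
i=1: S_1 = 3.22 * 1.03^1 ≈ 3.32
i=2: S_2 = 3.22 * 1.03^2 ≈ 3.42
i=3: S_3 = 3.22 * 1.03^3 ≈ 3.52
i=4: S_4 = 3.22 * 1.03^4 ≈ 3.62
i=5: S_5 = 3.22 * 1.03^5 ≈ 3.73
The first 6 terms are: [3.22, 3.32, 3.42, 3.52, 3.62, 3.73]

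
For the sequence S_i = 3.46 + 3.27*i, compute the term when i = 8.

S_8 = 3.46 + 3.27*8 = 3.46 + 26.16 = 29.62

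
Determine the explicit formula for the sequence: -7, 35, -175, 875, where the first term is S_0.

Check ratios: 35 / -7 = -5.0
Common ratio r = -5.
First term a = -7.
Formula: S_i = -7 * (-5)^i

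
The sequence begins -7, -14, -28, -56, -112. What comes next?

Ratios: -14 / -7 = 2.0
This is a geometric sequence with common ratio r = 2.
Next term = -112 * 2 = -224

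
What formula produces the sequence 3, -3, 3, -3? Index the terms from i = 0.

Check ratios: -3 / 3 = -1.0
Common ratio r = -1.
First term a = 3.
Formula: S_i = 3 * (-1)^i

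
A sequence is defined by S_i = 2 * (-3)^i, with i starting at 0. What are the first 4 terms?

This is a geometric sequence.
i=0: S_0 = 2 * (-3)^0 = 2
i=1: S_1 = 2 * (-3)^1 = -6
i=2: S_2 = 2 * (-3)^2 = 18
i=3: S_3 = 2 * (-3)^3 = -54
The first 4 terms are: [2, -6, 18, -54]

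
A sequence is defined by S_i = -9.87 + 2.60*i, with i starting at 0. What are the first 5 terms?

This is an arithmetic sequence.
i=0: S_0 = -9.87 + 2.6*0 = -9.87
i=1: S_1 = -9.87 + 2.6*1 = -7.27
i=2: S_2 = -9.87 + 2.6*2 = -4.67
i=3: S_3 = -9.87 + 2.6*3 = -2.07
i=4: S_4 = -9.87 + 2.6*4 = 0.53
The first 5 terms are: [-9.87, -7.27, -4.67, -2.07, 0.53]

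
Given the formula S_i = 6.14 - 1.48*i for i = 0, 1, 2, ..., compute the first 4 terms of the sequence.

This is an arithmetic sequence.
i=0: S_0 = 6.14 + -1.48*0 = 6.14
i=1: S_1 = 6.14 + -1.48*1 = 4.66
i=2: S_2 = 6.14 + -1.48*2 = 3.18
i=3: S_3 = 6.14 + -1.48*3 = 1.7
The first 4 terms are: [6.14, 4.66, 3.18, 1.7]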